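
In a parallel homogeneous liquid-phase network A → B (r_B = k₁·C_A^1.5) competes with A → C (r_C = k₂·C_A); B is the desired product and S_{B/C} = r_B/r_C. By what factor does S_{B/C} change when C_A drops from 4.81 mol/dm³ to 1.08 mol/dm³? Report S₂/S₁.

0.474

S_{B/C} = (k₁/k₂)·C_A^0.5, so S₂/S₁ = (C_{A,2}/C_{A,1})^0.5.
= (1.08/4.81)^0.5 = (0.2245)^0.5 = 0.474.
Selectivity toward B falls as C_A falls — high-concentration operation is favoured.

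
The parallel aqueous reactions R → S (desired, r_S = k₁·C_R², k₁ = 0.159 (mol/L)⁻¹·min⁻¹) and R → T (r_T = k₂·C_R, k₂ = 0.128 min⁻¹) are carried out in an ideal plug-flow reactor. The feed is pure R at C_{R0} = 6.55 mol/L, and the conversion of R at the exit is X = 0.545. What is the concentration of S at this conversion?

3.03 mol/L

C_R = C_{R0}(1−X) = 2.980 mol/L.
Along a PFR/batch, dC_T/dC_R = −r_T/(r_S+r_T) = −k₂/(k₂+k₁·C_R).
Integrating from C_{R0} to C_R: C_T = (0.128/0.159)·ln[(0.128+0.159·6.55)/(0.128+0.159·2.98)] = 0.8050·ln(1.169/0.6019) = 0.5348 mol/L.
Then C_S = (C_{R0}−C_R) − C_T = 3.570 − 0.5348 = 3.035 mol/L.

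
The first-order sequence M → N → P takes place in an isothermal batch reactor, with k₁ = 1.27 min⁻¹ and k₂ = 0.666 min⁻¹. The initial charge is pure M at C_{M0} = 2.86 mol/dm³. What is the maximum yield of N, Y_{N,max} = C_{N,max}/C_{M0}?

0.491

For a first-order series the maximum intermediate yield is C_{N,max}/C_{M0} = (k₁/k₂)^[k₂/(k₂−k₁)].
= (1.27/0.666)^(0.666/(0.666−1.27)) = (1.907)^(-1.103) = 0.4908.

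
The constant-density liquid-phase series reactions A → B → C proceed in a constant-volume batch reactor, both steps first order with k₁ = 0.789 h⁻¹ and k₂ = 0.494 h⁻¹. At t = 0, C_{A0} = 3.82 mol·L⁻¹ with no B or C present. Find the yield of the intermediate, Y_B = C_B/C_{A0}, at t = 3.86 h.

Solving the coupled first-order balances gives C_B(t) = [k₁/(k₂−k₁)]·C_{A0}·(e^(−k₁t) − e^(−k₂t)).
e^(−k₁t) = e^(−0.789×3.86) = e^(−3.046) = 0.04757; e^(−k₂t) = e^(−1.907) = 0.1485.
C_B = 0.789×3.82/(0.494−0.789) × (0.04757−0.1485) = (-10.22)×(-0.1010) = 1.032 mol·L⁻¹.
Y_B = C_B/C_{A0} = 1.032/3.82 = 0.270.

0.270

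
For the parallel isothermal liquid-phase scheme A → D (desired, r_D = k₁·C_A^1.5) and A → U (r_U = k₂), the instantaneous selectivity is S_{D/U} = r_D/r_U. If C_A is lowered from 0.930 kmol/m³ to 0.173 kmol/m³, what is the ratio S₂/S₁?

S_{D/U} = (k₁/k₂)·C_A^1.5, so S₂/S₁ = (C_{A,2}/C_{A,1})^1.5.
= (0.173/0.930)^1.5 = (0.1860)^1.5 = 0.0802.

0.0802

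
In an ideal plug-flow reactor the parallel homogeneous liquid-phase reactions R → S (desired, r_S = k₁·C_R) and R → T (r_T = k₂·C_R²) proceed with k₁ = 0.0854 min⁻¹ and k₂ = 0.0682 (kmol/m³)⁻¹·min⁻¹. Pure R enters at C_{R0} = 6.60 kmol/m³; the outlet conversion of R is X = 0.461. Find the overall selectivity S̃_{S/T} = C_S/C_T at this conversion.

0.253

C_R = C_{R0}(1−X) = 3.557 kmol/m³.
Along a PFR/batch, dC_S/dC_R = −r_S/(r_S+r_T) = −k₁/(k₁+k₂·C_R).
Integrating from C_{R0} to C_R: C_S = (0.0854/0.0682)·ln[(0.0854+0.0682·6.60)/(0.0854+0.0682·3.56)] = 1.252·ln(0.5355/0.3280) = 0.6138 kmol/m³.
C_T = (C_{R0}−C_R)−C_S = 2.429 kmol/m³; S̃_{S/T} = 0.6138/2.429 = 0.253.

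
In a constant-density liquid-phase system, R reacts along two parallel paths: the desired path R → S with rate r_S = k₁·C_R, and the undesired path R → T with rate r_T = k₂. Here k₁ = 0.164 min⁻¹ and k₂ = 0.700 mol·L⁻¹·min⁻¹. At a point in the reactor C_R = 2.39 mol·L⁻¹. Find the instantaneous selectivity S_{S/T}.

S_{S/T} = r_S/r_T = (k₁·C_R)/(k₂) = (k₁/k₂)·C_R.
= (0.164×2.390) / (0.700) = 0.3920/0.7000 = 0.560.
Since the desired path is higher order in R, keeping C_R high (PFR or concentrated feed) favours S.

0.560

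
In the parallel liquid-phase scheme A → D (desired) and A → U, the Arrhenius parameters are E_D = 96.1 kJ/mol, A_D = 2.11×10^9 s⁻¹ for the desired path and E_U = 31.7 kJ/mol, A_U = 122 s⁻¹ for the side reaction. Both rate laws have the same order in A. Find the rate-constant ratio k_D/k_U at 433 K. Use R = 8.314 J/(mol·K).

Since both paths have the same order in A, the concentration cancels and S_{D/U} = k_D/k_U = (A_D/A_U)·exp[(E_U−E_D)/(RT)].
(E_U−E_D)/(RT) = (31.7−96.1)×10³/(8.314×433) = -64400/3600 = -17.89.
k_D/k_U = (2.11×10^9/122)·exp(-17.89) = 1.730×10^7 × 1.702×10^-8 = 0.294.

0.294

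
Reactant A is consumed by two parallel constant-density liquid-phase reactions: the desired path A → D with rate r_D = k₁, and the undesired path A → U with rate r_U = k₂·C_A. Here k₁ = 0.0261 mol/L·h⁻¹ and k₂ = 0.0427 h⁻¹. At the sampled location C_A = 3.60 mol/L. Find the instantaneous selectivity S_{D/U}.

S_{D/U} = r_D/r_U = (k₁)/(k₂·C_A) = (k₁/k₂)·C_A⁻¹.
= (0.0261) / (0.0427×3.600) = 0.02610/0.1537 = 0.170.

0.170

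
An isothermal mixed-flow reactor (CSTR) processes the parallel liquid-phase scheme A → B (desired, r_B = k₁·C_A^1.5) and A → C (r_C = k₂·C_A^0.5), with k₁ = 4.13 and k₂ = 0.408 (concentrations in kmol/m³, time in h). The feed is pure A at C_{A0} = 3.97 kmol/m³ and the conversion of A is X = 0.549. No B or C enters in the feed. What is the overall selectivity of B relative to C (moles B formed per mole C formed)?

Exit C_A = C_{A0}(1−X) = 3.97×0.451 = 1.790 kmol/m³.
Rates in a CSTR are evaluated at the outlet concentration: r_B = 4.13×1.790^1.5 = 9.895, r_C = 0.408×1.790^0.5 = 0.5459.
Overall selectivity = C_B/C_C = r_Bτ/(r_Cτ) = r_B/r_C = 18.1.

18.1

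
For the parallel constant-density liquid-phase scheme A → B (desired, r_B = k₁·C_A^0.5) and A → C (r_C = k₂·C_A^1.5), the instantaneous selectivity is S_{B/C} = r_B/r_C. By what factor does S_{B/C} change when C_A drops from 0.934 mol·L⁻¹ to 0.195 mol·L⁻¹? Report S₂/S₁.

4.79

S_{B/C} = (k₁/k₂)·C_A⁻¹, so S₂/S₁ = (C_{A,2}/C_{A,1})⁻¹.
= 0.934/0.195 = 4.79.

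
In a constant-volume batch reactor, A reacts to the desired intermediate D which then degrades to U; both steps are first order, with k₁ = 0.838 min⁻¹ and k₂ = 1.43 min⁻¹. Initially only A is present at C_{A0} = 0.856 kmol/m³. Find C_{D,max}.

0.235 kmol/m³

Evaluating C_D at t_opt = ln(k₂/k₁)/(k₂−k₁) gives C_{D,max}/C_{A0} = (k₁/k₂)^[k₂/(k₂−k₁)].
= (0.838/1.43)^(1.43/(1.43−0.838)) = (0.5860)^(2.416) = 0.2750.
C_{D,max} = 0.2750×0.856 = 0.235 kmol/m³.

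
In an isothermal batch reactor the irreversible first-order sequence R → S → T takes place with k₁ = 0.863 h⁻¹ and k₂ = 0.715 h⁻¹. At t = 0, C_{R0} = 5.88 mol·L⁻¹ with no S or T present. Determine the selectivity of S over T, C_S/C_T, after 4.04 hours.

Solving the coupled first-order balances gives C_S(t) = [k₁/(k₂−k₁)]·C_{R0}·(e^(−k₁t) − e^(−k₂t)).
e^(−k₁t) = e^(−0.863×4.04) = e^(−3.487) = 0.03061; e^(−k₂t) = e^(−2.889) = 0.05565.
C_S = 0.863×5.88/(0.715−0.863) × (0.03061−0.05565) = (-34.29)×(-0.02505) = 0.8588 mol·L⁻¹.
C_R = C_{R0}e^(−k₁t) = 0.1800 mol·L⁻¹, so C_T = C_{R0}−C_R−C_S = 4.841 mol·L⁻¹; C_S/C_T = 0.177.

0.177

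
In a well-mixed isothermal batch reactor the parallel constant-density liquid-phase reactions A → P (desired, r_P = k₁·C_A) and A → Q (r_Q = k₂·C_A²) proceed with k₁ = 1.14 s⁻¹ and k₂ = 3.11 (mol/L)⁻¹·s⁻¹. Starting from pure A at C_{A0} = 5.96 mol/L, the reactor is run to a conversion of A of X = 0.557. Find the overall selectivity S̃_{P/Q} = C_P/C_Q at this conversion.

C_A = C_{A0}(1−X) = 2.640 mol/L.
Along a PFR/batch, dC_P/dC_A = −r_P/(r_P+r_Q) = −k₁/(k₁+k₂·C_A).
Integrating from C_{A0} to C_A: C_P = (1.14/3.11)·ln[(1.14+3.11·5.96)/(1.14+3.11·2.64)] = 0.3666·ln(19.68/9.351) = 0.2727 mol/L.
C_Q = (C_{A0}−C_A)−C_P = 3.047 mol/L; S̃_{P/Q} = 0.2727/3.047 = 0.0895.

0.0895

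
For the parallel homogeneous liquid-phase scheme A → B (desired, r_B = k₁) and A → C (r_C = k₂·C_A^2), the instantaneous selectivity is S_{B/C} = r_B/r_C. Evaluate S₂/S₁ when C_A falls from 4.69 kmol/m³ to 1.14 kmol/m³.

16.9

S_{B/C} = (k₁/k₂)·C_A^-2, so S₂/S₁ = (C_{A,2}/C_{A,1})^-2.
= (1.14/4.69)^(-2) = (0.2431)^(-2) = 16.9.
Selectivity toward B rises as C_A falls — low-concentration operation is favoured.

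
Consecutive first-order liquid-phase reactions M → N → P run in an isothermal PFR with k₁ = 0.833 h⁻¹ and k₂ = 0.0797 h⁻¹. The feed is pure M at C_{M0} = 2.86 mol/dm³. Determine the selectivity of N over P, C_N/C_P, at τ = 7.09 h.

1.68

Solving the coupled first-order balances gives C_N(τ) = [k₁/(k₂−k₁)]·C_{M0}·(e^(−k₁τ) − e^(−k₂τ)).
e^(−k₁τ) = e^(−0.833×7.09) = e^(−5.906) = 0.002723; e^(−k₂τ) = e^(−0.5651) = 0.5683.
C_N = 0.833×2.86/(0.0797−0.833) × (0.002723−0.5683) = (-3.163)×(-0.5656) = 1.789 mol/dm³.
C_M = C_{M0}e^(−k₁τ) = 0.007788 mol/dm³, so C_P = C_{M0}−C_M−C_N = 1.063 mol/dm³; C_N/C_P = 1.68.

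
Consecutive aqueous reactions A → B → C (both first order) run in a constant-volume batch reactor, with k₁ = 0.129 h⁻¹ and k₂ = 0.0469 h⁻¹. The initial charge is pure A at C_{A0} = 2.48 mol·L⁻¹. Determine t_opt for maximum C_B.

Setting dC_B/dt = 0 gives t_opt = ln(k₂/k₁)/(k₂−k₁).
= ln(0.0469/0.129)/(0.0469−0.129) = ln(0.3636)/-0.08210 = -1.012/-0.08210 = 12.3 h.

12.3 h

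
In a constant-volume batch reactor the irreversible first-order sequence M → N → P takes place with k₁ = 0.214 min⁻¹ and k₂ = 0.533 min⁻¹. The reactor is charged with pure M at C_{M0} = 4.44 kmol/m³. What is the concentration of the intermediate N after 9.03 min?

0.407 kmol/m³

The intermediate concentration in a first-order A→B→C sequence is C_N = k₁C_{M0}(e^(−k₁t) − e^(−k₂t))/(k₂−k₁).
e^(−k₁t) = e^(−0.214×9.03) = e^(−1.932) = 0.1448; e^(−k₂t) = e^(−4.813) = 0.008124.
C_N = 0.214×4.44/(0.533−0.214) × (0.1448−0.008124) = 2.979×0.1367 = 0.4071 kmol/m³.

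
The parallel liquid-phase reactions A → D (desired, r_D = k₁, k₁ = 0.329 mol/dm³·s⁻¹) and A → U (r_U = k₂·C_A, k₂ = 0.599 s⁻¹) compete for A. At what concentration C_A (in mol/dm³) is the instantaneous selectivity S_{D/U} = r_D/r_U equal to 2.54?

0.216 mol/dm³

S_{D/U} = (k₁/k₂)·C_A⁻¹ ⇒ C_A = (S·k₂/k₁)^(-1).
= (2.54×0.599/0.329)^(-1) = (4.624)^(-1) = 0.216 mol/dm³.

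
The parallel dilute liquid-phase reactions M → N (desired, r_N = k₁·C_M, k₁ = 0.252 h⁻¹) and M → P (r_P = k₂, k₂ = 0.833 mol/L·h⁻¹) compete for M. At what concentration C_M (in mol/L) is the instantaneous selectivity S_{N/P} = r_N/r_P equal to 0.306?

1.01 mol/L

S_{N/P} = (k₁/k₂)·C_M ⇒ C_M = S·k₂/k₁.
= 0.306×0.833/0.252 = 1.01 mol/L.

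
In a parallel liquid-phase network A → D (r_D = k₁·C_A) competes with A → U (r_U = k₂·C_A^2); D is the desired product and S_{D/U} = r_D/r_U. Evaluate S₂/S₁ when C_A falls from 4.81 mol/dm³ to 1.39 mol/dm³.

3.46

S_{D/U} = (k₁/k₂)·C_A⁻¹, so S₂/S₁ = (C_{A,2}/C_{A,1})⁻¹.
= 4.81/1.39 = 3.46.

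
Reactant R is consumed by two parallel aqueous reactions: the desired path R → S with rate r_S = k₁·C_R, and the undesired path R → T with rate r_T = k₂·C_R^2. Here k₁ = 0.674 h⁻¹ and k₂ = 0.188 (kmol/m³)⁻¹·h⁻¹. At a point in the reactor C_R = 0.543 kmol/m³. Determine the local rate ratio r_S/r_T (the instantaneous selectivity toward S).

6.60

S_{S/T} = r_S/r_T = (k₁·C_R)/(k₂·C_R^2) = (k₁/k₂)·C_R⁻¹.
= (0.674×0.5430) / (0.188×0.5430^2) = 0.3660/0.05543 = 6.60.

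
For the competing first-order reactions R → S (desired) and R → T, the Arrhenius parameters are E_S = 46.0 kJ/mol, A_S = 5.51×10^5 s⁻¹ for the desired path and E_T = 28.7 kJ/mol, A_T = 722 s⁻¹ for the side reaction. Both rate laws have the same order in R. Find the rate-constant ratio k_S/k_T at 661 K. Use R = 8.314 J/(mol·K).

32.8

With equal orders, S_{S/T} = k_S/k_T = (A_S/A_T)·exp[(E_T−E_S)/(RT)].
(E_T−E_S)/(RT) = (28.7−46.0)×10³/(8.314×661) = -17300/5496 = -3.148.
k_S/k_T = (5.51×10^5/722)·exp(-3.148) = 763.2 × 0.04294 = 32.8.
Since E_S > E_T, raising the temperature improves selectivity toward S.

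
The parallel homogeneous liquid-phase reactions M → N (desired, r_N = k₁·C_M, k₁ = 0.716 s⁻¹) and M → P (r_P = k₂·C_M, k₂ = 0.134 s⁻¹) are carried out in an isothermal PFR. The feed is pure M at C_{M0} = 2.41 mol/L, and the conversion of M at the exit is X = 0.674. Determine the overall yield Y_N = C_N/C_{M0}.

C_M = C_{M0}(1−X) = 0.7857 mol/L.
Both paths are first order in M, so the instantaneous fraction to N is constant: dC_N/d(−C_M) = k₁/(k₁+k₂) = 0.8424.
C_N = 0.8424·(C_{M0}−C_M) = 0.8424×1.624 = 1.37 mol/L.
Y_N = C_N/C_{M0} = 1.368/2.41 = 0.568.

0.568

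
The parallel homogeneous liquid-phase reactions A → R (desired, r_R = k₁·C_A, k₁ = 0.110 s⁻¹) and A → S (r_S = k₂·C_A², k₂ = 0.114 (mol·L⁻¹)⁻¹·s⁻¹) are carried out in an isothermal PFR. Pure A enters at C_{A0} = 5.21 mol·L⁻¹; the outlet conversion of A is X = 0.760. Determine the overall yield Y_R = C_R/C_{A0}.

C_A = C_{A0}(1−X) = 1.250 mol·L⁻¹.
Along a PFR/batch, dC_R/dC_A = −r_R/(r_R+r_S) = −k₁/(k₁+k₂·C_A).
Integrating from C_{A0} to C_A: C_R = (0.110/0.114)·ln[(0.110+0.114·5.21)/(0.110+0.114·1.25)] = 0.9649·ln(0.7039/0.2525) = 0.9891 mol·L⁻¹.
Y_R = C_R/C_{A0} = 0.9891/5.21 = 0.190.

0.190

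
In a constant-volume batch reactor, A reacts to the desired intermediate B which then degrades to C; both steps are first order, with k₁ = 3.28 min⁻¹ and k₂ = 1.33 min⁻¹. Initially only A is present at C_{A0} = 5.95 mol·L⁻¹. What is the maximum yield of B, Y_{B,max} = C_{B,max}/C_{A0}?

0.540

For a first-order series the maximum intermediate yield is C_{B,max}/C_{A0} = (k₁/k₂)^[k₂/(k₂−k₁)].
= (3.28/1.33)^(1.33/(1.33−3.28)) = (2.466)^(-0.6821) = 0.5403.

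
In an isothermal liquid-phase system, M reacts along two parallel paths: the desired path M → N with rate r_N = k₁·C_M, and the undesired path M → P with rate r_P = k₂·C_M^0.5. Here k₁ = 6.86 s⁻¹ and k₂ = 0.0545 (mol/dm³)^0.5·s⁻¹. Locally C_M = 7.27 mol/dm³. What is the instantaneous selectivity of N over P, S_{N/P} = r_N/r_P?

339

S_{N/P} = r_N/r_P = (k₁·C_M)/(k₂·C_M^0.5) = (k₁/k₂)·C_M^0.5.
= (6.86×7.270) / (0.0545×7.270^0.5) = 49.87/0.1469 = 339.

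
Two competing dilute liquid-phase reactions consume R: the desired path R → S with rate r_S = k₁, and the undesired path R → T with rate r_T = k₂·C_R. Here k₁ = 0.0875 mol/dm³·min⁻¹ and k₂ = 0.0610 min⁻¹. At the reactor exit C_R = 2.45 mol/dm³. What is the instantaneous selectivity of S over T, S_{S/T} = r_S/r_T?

S_{S/T} = r_S/r_T = (k₁)/(k₂·C_R) = (k₁/k₂)·C_R⁻¹.
= (0.0875) / (0.0610×2.450) = 0.08750/0.1494 = 0.585.

0.585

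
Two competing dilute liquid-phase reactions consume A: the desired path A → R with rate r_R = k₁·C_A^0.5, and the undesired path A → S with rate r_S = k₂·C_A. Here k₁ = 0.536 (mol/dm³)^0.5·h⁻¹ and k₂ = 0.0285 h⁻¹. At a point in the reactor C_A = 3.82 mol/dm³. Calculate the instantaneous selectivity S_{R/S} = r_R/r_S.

S_{R/S} = r_R/r_S = (k₁·C_A^0.5)/(k₂·C_A) = (k₁/k₂)·C_A^-0.5.
= (0.536×3.820^0.5) / (0.0285×3.820) = 1.048/0.1089 = 9.62.

9.62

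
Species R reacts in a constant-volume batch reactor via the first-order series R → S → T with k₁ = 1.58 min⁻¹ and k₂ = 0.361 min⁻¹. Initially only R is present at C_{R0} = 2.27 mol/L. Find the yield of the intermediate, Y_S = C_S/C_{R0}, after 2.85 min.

For first-order series with pure R initially, C_S(t) = k₁C_{R0}/(k₂−k₁)·(e^(−k₁t) − e^(−k₂t)).
e^(−k₁t) = e^(−1.58×2.85) = e^(−4.503) = 0.01108; e^(−k₂t) = e^(−1.029) = 0.3574.
C_S = 1.58×2.27/(0.361−1.58) × (0.01108−0.3574) = (-2.942)×(-0.3463) = 1.019 mol/L.
Y_S = C_S/C_{R0} = 1.019/2.27 = 0.449.

0.449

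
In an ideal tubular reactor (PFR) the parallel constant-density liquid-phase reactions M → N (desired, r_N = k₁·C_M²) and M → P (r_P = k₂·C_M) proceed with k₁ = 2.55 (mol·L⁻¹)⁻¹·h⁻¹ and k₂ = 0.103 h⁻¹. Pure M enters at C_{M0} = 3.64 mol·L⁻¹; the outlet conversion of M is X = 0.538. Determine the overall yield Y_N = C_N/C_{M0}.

C_M = C_{M0}(1−X) = 1.682 mol·L⁻¹.
Along a PFR/batch, dC_P/dC_M = −r_P/(r_N+r_P) = −k₂/(k₂+k₁·C_M).
Integrating from C_{M0} to C_M: C_P = (0.103/2.55)·ln[(0.103+2.55·3.64)/(0.103+2.55·1.68)] = 0.04039·ln(9.385/4.391) = 0.03068 mol·L⁻¹.
Then C_N = (C_{M0}−C_M) − C_P = 1.958 − 0.03068 = 1.928 mol·L⁻¹.
Y_N = C_N/C_{M0} = 1.928/3.64 = 0.530.

0.530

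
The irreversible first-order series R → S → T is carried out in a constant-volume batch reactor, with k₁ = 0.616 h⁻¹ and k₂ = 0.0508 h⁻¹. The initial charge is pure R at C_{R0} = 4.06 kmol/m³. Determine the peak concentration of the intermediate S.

Evaluating C_S at t_opt = ln(k₂/k₁)/(k₂−k₁) gives C_{S,max}/C_{R0} = (k₁/k₂)^[k₂/(k₂−k₁)].
= (0.616/0.0508)^(0.0508/(0.0508−0.616)) = (12.13)^(-0.08988) = 0.7991.
C_{S,max} = 0.7991×4.06 = 3.24 kmol/m³.

3.24 kmol/m³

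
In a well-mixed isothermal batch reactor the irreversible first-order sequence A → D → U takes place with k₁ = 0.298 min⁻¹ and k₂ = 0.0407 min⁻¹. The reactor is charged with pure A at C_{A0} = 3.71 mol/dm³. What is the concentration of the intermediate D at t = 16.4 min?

The intermediate concentration in a first-order A→B→C sequence is C_D = k₁C_{A0}(e^(−k₁t) − e^(−k₂t))/(k₂−k₁).
e^(−k₁t) = e^(−0.298×16.4) = e^(−4.887) = 0.007543; e^(−k₂t) = e^(−0.6675) = 0.5130.
C_D = 0.298×3.71/(0.0407−0.298) × (0.007543−0.5130) = (-4.297)×(-0.5055) = 2.172 mol/dm³.

2.17 mol/dm³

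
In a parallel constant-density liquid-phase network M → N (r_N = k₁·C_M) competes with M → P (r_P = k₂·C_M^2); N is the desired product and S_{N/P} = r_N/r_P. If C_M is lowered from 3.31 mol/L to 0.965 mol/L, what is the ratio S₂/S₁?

S_{N/P} = (k₁/k₂)·C_M⁻¹, so S₂/S₁ = (C_{M,2}/C_{M,1})⁻¹.
= 3.31/0.965 = 3.43.
Selectivity toward N rises as C_M falls — low-concentration operation is favoured.

3.43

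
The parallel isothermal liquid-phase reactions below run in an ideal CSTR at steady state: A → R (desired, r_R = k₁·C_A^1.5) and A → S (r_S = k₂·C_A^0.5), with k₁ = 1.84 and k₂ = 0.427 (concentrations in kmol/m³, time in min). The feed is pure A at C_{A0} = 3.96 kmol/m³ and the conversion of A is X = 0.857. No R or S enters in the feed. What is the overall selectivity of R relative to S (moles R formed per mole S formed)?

2.44

Exit C_A = C_{A0}(1−X) = 3.96×0.143 = 0.5663 kmol/m³.
In a CSTR the entire volume is at exit conditions, so r_R = 1.84×0.5663^1.5 = 0.7841 and r_S = 0.427×0.5663^0.5 = 0.3213.
Overall selectivity = C_R/C_S = r_Rτ/(r_Sτ) = r_R/r_S = 2.44.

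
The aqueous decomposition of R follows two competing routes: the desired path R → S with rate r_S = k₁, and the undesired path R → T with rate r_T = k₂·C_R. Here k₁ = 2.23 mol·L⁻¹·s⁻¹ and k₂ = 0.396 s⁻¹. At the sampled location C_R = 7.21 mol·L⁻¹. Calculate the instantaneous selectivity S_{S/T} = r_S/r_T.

S_{S/T} = r_S/r_T = (k₁)/(k₂·C_R) = (k₁/k₂)·C_R⁻¹.
= (2.23) / (0.396×7.210) = 2.230/2.855 = 0.781.
The undesired path is higher order in R, so low C_R (CSTR or dilute feed) favours S.

0.781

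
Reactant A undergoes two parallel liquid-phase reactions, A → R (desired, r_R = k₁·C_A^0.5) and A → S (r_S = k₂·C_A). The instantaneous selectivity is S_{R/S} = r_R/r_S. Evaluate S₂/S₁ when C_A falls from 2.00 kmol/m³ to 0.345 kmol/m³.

S_{R/S} = (k₁/k₂)·C_A^-0.5, so S₂/S₁ = (C_{A,2}/C_{A,1})^-0.5.
= (0.345/2.00)^(-0.5) = (0.1725)^(-0.5) = 2.41.
Selectivity toward R rises as C_A falls — low-concentration operation is favoured.

2.41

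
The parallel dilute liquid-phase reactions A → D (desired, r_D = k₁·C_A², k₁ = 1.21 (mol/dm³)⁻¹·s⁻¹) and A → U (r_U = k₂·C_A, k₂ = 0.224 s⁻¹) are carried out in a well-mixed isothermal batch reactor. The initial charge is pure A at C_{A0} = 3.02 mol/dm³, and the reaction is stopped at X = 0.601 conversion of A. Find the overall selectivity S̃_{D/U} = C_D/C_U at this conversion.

C_A = C_{A0}(1−X) = 1.205 mol/dm³.
Along a PFR/batch, dC_U/dC_A = −r_U/(r_D+r_U) = −k₂/(k₂+k₁·C_A).
Integrating from C_{A0} to C_A: C_U = (0.224/1.21)·ln[(0.224+1.21·3.02)/(0.224+1.21·1.20)] = 0.1851·ln(3.878/1.682) = 0.1546 mol/dm³.
Then C_D = (C_{A0}−C_A) − C_U = 1.815 − 0.1546 = 1.660 mol/dm³.
S̃_{D/U} = C_D/C_U = 1.660/0.1546 = 10.7.

10.7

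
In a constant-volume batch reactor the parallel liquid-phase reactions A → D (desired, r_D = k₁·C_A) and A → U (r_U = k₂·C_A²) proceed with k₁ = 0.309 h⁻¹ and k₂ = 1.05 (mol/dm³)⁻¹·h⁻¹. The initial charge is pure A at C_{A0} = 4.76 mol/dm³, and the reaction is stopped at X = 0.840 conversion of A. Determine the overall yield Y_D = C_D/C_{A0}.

0.0968

C_A = C_{A0}(1−X) = 0.7616 mol/dm³.
Along a PFR/batch, dC_D/dC_A = −r_D/(r_D+r_U) = −k₁/(k₁+k₂·C_A).
Integrating from C_{A0} to C_A: C_D = (0.309/1.05)·ln[(0.309+1.05·4.76)/(0.309+1.05·0.762)] = 0.2943·ln(5.307/1.109) = 0.4608 mol/dm³.
Y_D = C_D/C_{A0} = 0.4608/4.76 = 0.0968.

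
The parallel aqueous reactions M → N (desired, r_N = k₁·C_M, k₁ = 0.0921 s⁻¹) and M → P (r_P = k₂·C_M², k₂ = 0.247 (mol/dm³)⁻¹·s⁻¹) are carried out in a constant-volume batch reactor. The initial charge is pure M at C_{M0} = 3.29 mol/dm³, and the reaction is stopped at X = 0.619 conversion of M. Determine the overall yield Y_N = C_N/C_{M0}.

C_M = C_{M0}(1−X) = 1.253 mol/dm³.
Along a PFR/batch, dC_N/dC_M = −r_N/(r_N+r_P) = −k₁/(k₁+k₂·C_M).
Integrating from C_{M0} to C_M: C_N = (0.0921/0.247)·ln[(0.0921+0.247·3.29)/(0.0921+0.247·1.25)] = 0.3729·ln(0.9047/0.4017) = 0.3027 mol/dm³.
Y_N = C_N/C_{M0} = 0.3027/3.29 = 0.0920.

0.0920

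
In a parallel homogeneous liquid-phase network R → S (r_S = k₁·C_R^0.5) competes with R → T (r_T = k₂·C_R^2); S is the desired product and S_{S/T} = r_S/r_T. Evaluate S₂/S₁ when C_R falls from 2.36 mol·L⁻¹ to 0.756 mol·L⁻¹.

5.52

S_{S/T} = (k₁/k₂)·C_R^-1.5, so S₂/S₁ = (C_{R,2}/C_{R,1})^-1.5.
= (0.756/2.36)^(-1.5) = (0.3203)^(-1.5) = 5.52.
Selectivity toward S rises as C_R falls — low-concentration operation is favoured.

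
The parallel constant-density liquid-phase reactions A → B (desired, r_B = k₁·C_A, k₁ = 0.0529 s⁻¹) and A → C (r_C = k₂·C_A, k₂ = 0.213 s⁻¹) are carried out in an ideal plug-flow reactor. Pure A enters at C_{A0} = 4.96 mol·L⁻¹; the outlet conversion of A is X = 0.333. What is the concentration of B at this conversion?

0.329 mol·L⁻¹

C_A = C_{A0}(1−X) = 3.308 mol·L⁻¹.
Both paths are first order in A, so the instantaneous fraction to B is constant: dC_B/d(−C_A) = k₁/(k₁+k₂) = 0.1989.
C_B = 0.1989·(C_{A0}−C_A) = 0.1989×1.652 = 0.329 mol·L⁻¹.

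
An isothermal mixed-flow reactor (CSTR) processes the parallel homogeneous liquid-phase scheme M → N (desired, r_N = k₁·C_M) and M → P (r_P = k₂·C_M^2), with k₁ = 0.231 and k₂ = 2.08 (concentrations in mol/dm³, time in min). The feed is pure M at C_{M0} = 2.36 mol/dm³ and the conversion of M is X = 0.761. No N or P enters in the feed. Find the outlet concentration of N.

0.295 mol/dm³

Exit C_M = C_{M0}(1−X) = 2.36×0.239 = 0.5640 mol/dm³.
In a CSTR the entire volume is at exit conditions, so r_N = 0.231×0.5640 = 0.1303 and r_P = 2.08×0.5640^2 = 0.6617.
Fraction of consumed M going to N: r_N/(r_N+r_P) = 0.1645.
C_N = 0.1645·C_{M0}·X = 0.1645×2.36×0.761 = 0.295 mol/dm³.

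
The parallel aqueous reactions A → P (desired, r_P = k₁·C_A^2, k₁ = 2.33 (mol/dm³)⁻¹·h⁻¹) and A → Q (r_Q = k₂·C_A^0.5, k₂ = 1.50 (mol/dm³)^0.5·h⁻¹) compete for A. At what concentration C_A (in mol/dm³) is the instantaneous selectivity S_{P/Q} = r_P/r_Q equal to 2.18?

S_{P/Q} = (k₁/k₂)·C_A^1.5 ⇒ C_A = (S·k₂/k₁)^(1/1.5).
= (2.18×1.50/2.33)^(0.6667) = (1.403)^(0.6667) = 1.25 mol/dm³.

1.25 mol/dm³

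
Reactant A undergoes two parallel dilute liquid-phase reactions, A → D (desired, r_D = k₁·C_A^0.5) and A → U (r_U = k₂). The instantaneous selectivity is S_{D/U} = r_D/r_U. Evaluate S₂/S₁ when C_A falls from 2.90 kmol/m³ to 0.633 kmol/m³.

S_{D/U} = (k₁/k₂)·C_A^0.5, so S₂/S₁ = (C_{A,2}/C_{A,1})^0.5.
= (0.633/2.90)^0.5 = (0.2183)^0.5 = 0.467.

0.467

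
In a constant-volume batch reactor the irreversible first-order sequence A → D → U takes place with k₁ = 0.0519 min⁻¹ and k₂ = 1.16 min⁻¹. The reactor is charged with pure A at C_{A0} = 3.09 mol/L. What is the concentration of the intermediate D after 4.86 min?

0.112 mol/L

Solving the coupled first-order balances gives C_D(t) = [k₁/(k₂−k₁)]·C_{A0}·(e^(−k₁t) − e^(−k₂t)).
e^(−k₁t) = e^(−0.0519×4.86) = e^(−0.2522) = 0.7771; e^(−k₂t) = e^(−5.638) = 0.003561.
C_D = 0.0519×3.09/(1.16−0.0519) × (0.7771−0.003561) = 0.1447×0.7735 = 0.1119 mol/L.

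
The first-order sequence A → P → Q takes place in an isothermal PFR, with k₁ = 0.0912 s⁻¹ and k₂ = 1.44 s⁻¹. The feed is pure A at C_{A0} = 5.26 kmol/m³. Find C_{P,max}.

For a first-order series the maximum intermediate yield is C_{P,max}/C_{A0} = (k₁/k₂)^[k₂/(k₂−k₁)].
= (0.0912/1.44)^(1.44/(1.44−0.0912)) = (0.06333)^(1.068) = 0.05255.
C_{P,max} = 0.05255×5.26 = 0.276 kmol/m³.

0.276 kmol/m³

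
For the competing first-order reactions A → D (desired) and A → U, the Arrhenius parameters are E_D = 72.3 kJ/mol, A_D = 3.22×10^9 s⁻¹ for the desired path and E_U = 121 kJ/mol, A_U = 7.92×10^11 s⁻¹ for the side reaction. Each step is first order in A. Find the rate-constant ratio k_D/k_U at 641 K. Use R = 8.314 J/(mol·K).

37.8

Since both paths have the same order in A, the concentration cancels and S_{D/U} = k_D/k_U = (A_D/A_U)·exp[(E_U−E_D)/(RT)].
(E_U−E_D)/(RT) = (121−72.3)×10³/(8.314×641) = 48700/5329 = 9.138.
k_D/k_U = (3.22×10^9/7.92×10^11)·exp(9.138) = 0.004066 × 9304 = 37.8.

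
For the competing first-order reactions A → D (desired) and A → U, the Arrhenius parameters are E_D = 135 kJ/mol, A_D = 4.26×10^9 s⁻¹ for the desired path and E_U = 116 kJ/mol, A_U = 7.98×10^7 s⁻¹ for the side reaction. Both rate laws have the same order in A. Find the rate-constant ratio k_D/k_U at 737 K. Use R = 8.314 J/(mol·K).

k_D/k_U = (A_D/A_U)·exp[−(E_D−E_U)/(RT)] = (A_D/A_U)·exp[(E_U−E_D)/(RT)].
(E_U−E_D)/(RT) = (116−135)×10³/(8.314×737) = -19000/6127 = -3.101.
k_D/k_U = (4.26×10^9/7.98×10^7)·exp(-3.101) = 53.38 × 0.04501 = 2.40.
Since E_D > E_U, raising the temperature improves selectivity toward D.

2.40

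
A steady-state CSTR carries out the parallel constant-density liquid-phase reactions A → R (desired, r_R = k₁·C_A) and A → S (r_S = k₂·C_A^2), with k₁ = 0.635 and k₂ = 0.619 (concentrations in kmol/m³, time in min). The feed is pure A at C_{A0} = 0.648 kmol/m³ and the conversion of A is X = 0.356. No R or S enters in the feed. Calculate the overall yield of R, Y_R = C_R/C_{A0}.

Exit C_A = C_{A0}(1−X) = 0.648×0.644 = 0.4173 kmol/m³.
In a CSTR the entire volume is at exit conditions, so r_R = 0.635×0.4173 = 0.2650 and r_S = 0.619×0.4173^2 = 0.1078.
Fraction of consumed A going to R: r_R/(r_R+r_S) = 0.7108.
C_R = 0.7108·C_{A0}·X = 0.7108×0.648×0.356 = 0.164 kmol/m³; Y_R = C_R/C_{A0} = 0.253.

0.253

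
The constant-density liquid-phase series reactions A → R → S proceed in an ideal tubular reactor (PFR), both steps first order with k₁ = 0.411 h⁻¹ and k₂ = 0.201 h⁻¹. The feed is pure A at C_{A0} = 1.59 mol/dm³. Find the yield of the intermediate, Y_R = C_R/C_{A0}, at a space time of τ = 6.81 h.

0.379

Solving the coupled first-order balances gives C_R(τ) = [k₁/(k₂−k₁)]·C_{A0}·(e^(−k₁τ) − e^(−k₂τ)).
e^(−k₁τ) = e^(−0.411×6.81) = e^(−2.799) = 0.06088; e^(−k₂τ) = e^(−1.369) = 0.2544.
C_R = 0.411×1.59/(0.201−0.411) × (0.06088−0.2544) = (-3.112)×(-0.1935) = 0.6022 mol/dm³.
Y_R = C_R/C_{A0} = 0.6022/1.59 = 0.379.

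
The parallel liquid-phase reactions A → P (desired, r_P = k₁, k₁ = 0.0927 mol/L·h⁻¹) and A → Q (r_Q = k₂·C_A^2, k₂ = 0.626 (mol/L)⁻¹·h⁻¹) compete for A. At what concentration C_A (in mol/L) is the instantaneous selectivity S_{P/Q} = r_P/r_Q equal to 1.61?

0.303 mol/L

S_{P/Q} = (k₁/k₂)·C_A^-2 ⇒ C_A = (S·k₂/k₁)^(-0.5).
= (1.61×0.626/0.0927)^(-0.5) = (10.87)^(-0.5) = 0.303 mol/L.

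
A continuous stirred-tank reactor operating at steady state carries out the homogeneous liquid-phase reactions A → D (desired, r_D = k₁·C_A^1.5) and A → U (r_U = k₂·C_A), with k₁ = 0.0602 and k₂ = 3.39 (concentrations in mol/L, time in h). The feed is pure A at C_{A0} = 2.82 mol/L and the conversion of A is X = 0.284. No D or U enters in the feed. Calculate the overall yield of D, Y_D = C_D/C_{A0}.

0.00699

Exit C_A = C_{A0}(1−X) = 2.82×0.716 = 2.019 mol/L.
In a CSTR the entire volume is at exit conditions, so r_D = 0.0602×2.019^1.5 = 0.1727 and r_U = 3.39×2.019 = 6.845.
Fraction of consumed A going to D: r_D/(r_D+r_U) = 0.02461.
C_D = 0.02461·C_{A0}·X = 0.02461×2.82×0.284 = 0.0197 mol/L; Y_D = C_D/C_{A0} = 0.00699.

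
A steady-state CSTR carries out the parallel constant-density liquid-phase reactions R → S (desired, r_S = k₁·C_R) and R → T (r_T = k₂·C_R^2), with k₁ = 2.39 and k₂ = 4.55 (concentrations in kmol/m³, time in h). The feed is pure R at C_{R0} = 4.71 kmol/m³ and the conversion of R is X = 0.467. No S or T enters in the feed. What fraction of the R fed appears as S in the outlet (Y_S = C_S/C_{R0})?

Exit C_R = C_{R0}(1−X) = 4.71×0.533 = 2.510 kmol/m³.
In a CSTR the entire volume is at exit conditions, so r_S = 2.39×2.510 = 6.000 and r_T = 4.55×2.510^2 = 28.68.
Fraction of consumed R going to S: r_S/(r_S+r_T) = 0.1730.
C_S = 0.1730·C_{R0}·X = 0.1730×4.71×0.467 = 0.381 kmol/m³; Y_S = C_S/C_{R0} = 0.0808.

0.0808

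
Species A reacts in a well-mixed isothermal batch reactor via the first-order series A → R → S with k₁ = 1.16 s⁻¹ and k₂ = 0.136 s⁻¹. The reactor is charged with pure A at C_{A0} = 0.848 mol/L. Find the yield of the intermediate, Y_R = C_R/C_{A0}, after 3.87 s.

The intermediate concentration in a first-order A→B→C sequence is C_R = k₁C_{A0}(e^(−k₁t) − e^(−k₂t))/(k₂−k₁).
e^(−k₁t) = e^(−1.16×3.87) = e^(−4.489) = 0.01123; e^(−k₂t) = e^(−0.5263) = 0.5908.
C_R = 1.16×0.848/(0.136−1.16) × (0.01123−0.5908) = (-0.9606)×(-0.5795) = 0.5567 mol/L.
Y_R = C_R/C_{A0} = 0.5567/0.848 = 0.657.

0.657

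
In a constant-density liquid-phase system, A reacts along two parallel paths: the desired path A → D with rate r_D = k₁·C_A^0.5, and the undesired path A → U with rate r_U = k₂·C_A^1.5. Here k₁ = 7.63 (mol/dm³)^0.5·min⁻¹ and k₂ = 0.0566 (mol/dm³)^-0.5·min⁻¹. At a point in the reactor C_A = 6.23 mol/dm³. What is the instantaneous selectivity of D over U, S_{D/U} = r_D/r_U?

21.6

S_{D/U} = r_D/r_U = (k₁·C_A^0.5)/(k₂·C_A^1.5) = (k₁/k₂)·C_A⁻¹.
= (7.63×6.230^0.5) / (0.0566×6.230^1.5) = 19.04/0.8801 = 21.6.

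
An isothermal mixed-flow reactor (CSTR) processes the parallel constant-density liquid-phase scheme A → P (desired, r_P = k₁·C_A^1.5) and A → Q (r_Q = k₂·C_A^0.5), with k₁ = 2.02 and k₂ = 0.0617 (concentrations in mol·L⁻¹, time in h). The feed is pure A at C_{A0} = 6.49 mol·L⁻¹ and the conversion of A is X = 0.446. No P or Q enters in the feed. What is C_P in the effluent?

2.87 mol·L⁻¹

Exit C_A = C_{A0}(1−X) = 6.49×0.554 = 3.595 mol·L⁻¹.
In a CSTR the entire volume is at exit conditions, so r_P = 2.02×3.595^1.5 = 13.77 and r_Q = 0.0617×3.595^0.5 = 0.1170.
Fraction of consumed A going to P: r_P/(r_P+r_Q) = 0.9916.
C_P = 0.9916·C_{A0}·X = 0.9916×6.49×0.446 = 2.87 mol·L⁻¹.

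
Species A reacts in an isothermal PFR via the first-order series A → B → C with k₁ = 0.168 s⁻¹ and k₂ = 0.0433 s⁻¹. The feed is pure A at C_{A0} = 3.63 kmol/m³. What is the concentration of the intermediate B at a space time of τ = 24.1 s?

Solving the coupled first-order balances gives C_B(τ) = [k₁/(k₂−k₁)]·C_{A0}·(e^(−k₁τ) − e^(−k₂τ)).
e^(−k₁τ) = e^(−0.168×24.1) = e^(−4.049) = 0.01744; e^(−k₂τ) = e^(−1.044) = 0.3522.
C_B = 0.168×3.63/(0.0433−0.168) × (0.01744−0.3522) = (-4.890)×(-0.3348) = 1.637 kmol/m³.

1.64 kmol/m³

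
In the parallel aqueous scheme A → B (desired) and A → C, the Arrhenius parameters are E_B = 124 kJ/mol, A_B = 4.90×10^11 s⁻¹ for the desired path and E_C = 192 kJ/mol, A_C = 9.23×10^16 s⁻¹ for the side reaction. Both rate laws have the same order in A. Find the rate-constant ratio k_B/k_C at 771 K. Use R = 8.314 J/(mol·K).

0.215

With equal orders, S_{B/C} = k_B/k_C = (A_B/A_C)·exp[(E_C−E_B)/(RT)].
(E_C−E_B)/(RT) = (192−124)×10³/(8.314×771) = 68000/6410 = 10.61.
k_B/k_C = (4.90×10^11/9.23×10^16)·exp(10.61) = 5.309×10^-6 × 40468 = 0.215.
Since E_B < E_C, lowering the temperature improves selectivity toward B.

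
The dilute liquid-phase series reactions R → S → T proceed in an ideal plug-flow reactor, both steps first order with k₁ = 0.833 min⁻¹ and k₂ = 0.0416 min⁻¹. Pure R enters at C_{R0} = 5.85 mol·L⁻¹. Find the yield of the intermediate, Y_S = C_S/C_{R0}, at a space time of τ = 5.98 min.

0.814

The intermediate concentration in a first-order A→B→C sequence is C_S = k₁C_{R0}(e^(−k₁τ) − e^(−k₂τ))/(k₂−k₁).
e^(−k₁τ) = e^(−0.833×5.98) = e^(−4.981) = 0.006865; e^(−k₂τ) = e^(−0.2488) = 0.7798.
C_S = 0.833×5.85/(0.0416−0.833) × (0.006865−0.7798) = (-6.158)×(-0.7729) = 4.759 mol·L⁻¹.
Y_S = C_S/C_{R0} = 4.759/5.85 = 0.814.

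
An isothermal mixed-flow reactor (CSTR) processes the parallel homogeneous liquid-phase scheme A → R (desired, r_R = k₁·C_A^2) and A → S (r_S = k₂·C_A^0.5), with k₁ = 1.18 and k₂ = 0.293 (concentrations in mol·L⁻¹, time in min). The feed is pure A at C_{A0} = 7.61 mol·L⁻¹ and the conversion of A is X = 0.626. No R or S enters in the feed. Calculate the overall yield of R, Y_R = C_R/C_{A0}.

0.595

Exit C_A = C_{A0}(1−X) = 7.61×0.374 = 2.846 mol·L⁻¹.
A CSTR operates uniformly at the exit composition, giving r_R = 9.559 and r_S = 0.4943 (each k·C_A^n at C_A = 2.846).
Fraction of consumed A going to R: r_R/(r_R+r_S) = 0.9508.
C_R = 0.9508·C_{A0}·X = 0.9508×7.61×0.626 = 4.53 mol·L⁻¹; Y_R = C_R/C_{A0} = 0.595.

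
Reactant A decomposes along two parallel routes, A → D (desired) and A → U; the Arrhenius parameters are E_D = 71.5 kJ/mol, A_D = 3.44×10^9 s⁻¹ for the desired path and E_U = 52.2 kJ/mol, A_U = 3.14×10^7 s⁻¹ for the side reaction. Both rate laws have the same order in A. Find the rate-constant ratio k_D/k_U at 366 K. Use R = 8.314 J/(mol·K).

Since both paths have the same order in A, the concentration cancels and S_{D/U} = k_D/k_U = (A_D/A_U)·exp[(E_U−E_D)/(RT)].
(E_U−E_D)/(RT) = (52.2−71.5)×10³/(8.314×366) = -19300/3043 = -6.343.
k_D/k_U = (3.44×10^9/3.14×10^7)·exp(-6.343) = 109.6 × 0.001760 = 0.193.

0.193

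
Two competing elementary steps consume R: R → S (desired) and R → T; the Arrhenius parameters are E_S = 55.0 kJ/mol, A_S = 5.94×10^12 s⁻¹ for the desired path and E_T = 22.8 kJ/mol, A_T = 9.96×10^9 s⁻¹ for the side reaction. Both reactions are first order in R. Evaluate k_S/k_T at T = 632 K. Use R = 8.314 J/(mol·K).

1.30

With equal orders, S_{S/T} = k_S/k_T = (A_S/A_T)·exp[(E_T−E_S)/(RT)].
(E_T−E_S)/(RT) = (22.8−55.0)×10³/(8.314×632) = -32200/5254 = -6.128.
k_S/k_T = (5.94×10^12/9.96×10^9)·exp(-6.128) = 596.4 × 0.002181 = 1.30.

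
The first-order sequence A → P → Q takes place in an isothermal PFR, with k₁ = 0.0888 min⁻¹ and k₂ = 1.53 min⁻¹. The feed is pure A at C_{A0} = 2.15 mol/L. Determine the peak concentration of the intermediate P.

0.105 mol/L

Evaluating C_P at τ_opt = ln(k₂/k₁)/(k₂−k₁) gives C_{P,max}/C_{A0} = (k₁/k₂)^[k₂/(k₂−k₁)].
= (0.0888/1.53)^(1.53/(1.53−0.0888)) = (0.05804)^(1.062) = 0.04870.
C_{P,max} = 0.04870×2.15 = 0.105 mol/L.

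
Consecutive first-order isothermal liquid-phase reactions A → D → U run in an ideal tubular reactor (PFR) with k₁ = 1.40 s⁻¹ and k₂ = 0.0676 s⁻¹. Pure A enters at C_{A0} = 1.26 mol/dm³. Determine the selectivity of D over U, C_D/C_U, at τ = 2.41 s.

7.86

Solving the coupled first-order balances gives C_D(τ) = [k₁/(k₂−k₁)]·C_{A0}·(e^(−k₁τ) − e^(−k₂τ)).
e^(−k₁τ) = e^(−1.40×2.41) = e^(−3.374) = 0.03425; e^(−k₂τ) = e^(−0.1629) = 0.8497.
C_D = 1.40×1.26/(0.0676−1.40) × (0.03425−0.8497) = (-1.324)×(-0.8154) = 1.080 mol/dm³.
C_A = C_{A0}e^(−k₁τ) = 0.04316 mol/dm³, so C_U = C_{A0}−C_A−C_D = 0.1373 mol/dm³; C_D/C_U = 7.86.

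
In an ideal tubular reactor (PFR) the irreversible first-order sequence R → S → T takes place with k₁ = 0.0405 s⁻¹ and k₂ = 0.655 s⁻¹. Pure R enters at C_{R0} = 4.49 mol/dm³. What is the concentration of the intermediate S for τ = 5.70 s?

Solving the coupled first-order balances gives C_S(τ) = [k₁/(k₂−k₁)]·C_{R0}·(e^(−k₁τ) − e^(−k₂τ)).
e^(−k₁τ) = e^(−0.0405×5.70) = e^(−0.2309) = 0.7939; e^(−k₂τ) = e^(−3.734) = 0.02391.
C_S = 0.0405×4.49/(0.655−0.0405) × (0.7939−0.02391) = 0.2959×0.7699 = 0.2278 mol/dm³.

0.228 mol/dm³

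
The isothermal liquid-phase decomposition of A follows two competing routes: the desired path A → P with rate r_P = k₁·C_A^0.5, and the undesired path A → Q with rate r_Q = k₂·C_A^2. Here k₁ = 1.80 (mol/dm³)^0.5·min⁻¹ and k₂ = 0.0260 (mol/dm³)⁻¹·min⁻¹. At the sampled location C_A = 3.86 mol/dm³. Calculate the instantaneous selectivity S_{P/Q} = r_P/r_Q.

S_{P/Q} = r_P/r_Q = (k₁·C_A^0.5)/(k₂·C_A^2) = (k₁/k₂)·C_A^-1.5.
= (1.80×3.860^0.5) / (0.0260×3.860^2) = 3.536/0.3874 = 9.13.

9.13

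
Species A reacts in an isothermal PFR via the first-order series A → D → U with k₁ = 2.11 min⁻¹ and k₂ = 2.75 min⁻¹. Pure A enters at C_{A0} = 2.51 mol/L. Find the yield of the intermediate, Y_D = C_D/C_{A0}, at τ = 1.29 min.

The intermediate concentration in a first-order A→B→C sequence is C_D = k₁C_{A0}(e^(−k₁τ) − e^(−k₂τ))/(k₂−k₁).
e^(−k₁τ) = e^(−2.11×1.29) = e^(−2.722) = 0.06575; e^(−k₂τ) = e^(−3.548) = 0.02880.
C_D = 2.11×2.51/(2.75−2.11) × (0.06575−0.02880) = 8.275×0.03695 = 0.3058 mol/L.
Y_D = C_D/C_{A0} = 0.3058/2.51 = 0.122.

0.122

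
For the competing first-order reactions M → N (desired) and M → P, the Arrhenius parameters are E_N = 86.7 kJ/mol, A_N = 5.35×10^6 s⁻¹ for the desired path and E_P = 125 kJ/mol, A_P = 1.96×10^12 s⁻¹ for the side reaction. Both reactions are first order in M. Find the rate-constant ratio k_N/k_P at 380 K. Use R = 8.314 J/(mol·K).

0.502

With equal orders, S_{N/P} = k_N/k_P = (A_N/A_P)·exp[(E_P−E_N)/(RT)].
(E_P−E_N)/(RT) = (125−86.7)×10³/(8.314×380) = 38300/3159 = 12.12.
k_N/k_P = (5.35×10^6/1.96×10^12)·exp(12.12) = 2.730×10^-6 × 1.840×10^5 = 0.502.
Since E_N < E_P, lowering the temperature improves selectivity toward N.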